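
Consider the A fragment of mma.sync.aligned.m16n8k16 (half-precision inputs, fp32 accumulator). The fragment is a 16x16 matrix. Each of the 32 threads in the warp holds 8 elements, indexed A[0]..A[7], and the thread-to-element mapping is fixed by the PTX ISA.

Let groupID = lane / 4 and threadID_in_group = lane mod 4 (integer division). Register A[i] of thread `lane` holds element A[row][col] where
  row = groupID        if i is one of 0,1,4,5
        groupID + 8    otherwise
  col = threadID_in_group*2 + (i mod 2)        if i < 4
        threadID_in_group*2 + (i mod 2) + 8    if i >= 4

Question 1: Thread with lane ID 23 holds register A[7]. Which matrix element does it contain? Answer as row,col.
L=23→G=23>>2=5, T=23&3=3
[7]→row 5+8=13  col 3·2+1+8=15

13,15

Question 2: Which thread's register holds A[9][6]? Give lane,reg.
7,2

r=9⇒gr=1,Rb=1  c=6⇒Cb=0,th=3,odd=0
L=1*4+3=7  i=0*4+1*2+0=2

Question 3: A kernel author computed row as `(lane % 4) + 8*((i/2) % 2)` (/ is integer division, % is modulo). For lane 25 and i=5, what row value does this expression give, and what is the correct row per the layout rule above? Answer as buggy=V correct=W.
`(lane % 4) + 8*((i/2) % 2)`[25,5]→1
25: G=6,T=1
[5] (6+0,1*2+1+8) = (6,11)
row: 1 vs 6

buggy=1 correct=6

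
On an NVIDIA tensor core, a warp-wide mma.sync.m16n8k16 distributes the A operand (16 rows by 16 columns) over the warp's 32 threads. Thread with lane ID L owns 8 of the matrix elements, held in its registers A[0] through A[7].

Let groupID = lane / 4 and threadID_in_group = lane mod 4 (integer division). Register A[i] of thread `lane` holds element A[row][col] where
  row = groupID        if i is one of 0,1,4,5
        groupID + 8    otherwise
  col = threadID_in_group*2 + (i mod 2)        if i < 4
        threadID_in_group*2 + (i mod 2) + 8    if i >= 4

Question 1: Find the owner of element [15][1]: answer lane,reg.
28,3

r: 15->gid=7,r8=1  c: 1->c8=0,tid=0,i&1=1
L=7*4+0=28  i=0*4+1*2+1=3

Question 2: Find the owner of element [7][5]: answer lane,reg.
r:7=>grp=7,rB=0  c:5=>cB=0,tig=2,lo=1
L=7*4+2=30  i=0*4+0*2+1=1

30,1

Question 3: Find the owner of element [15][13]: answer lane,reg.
30,7

r: 15->gid=7,r8=1  c: 13->c8=1,tid=2,i&1=1
L=7*4+2=30  i=1*4+1*2+1=7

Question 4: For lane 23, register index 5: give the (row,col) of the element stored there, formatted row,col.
lane 23=>23/4=5, 23 mod 4=3
i=5  r:5+0=>5  c:2·3+1+8=>15

5,15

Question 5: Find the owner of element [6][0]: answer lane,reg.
r=6->g=6,rb=0  c=0->cb=0,t=0,b0=0
L=6*4+0=24  i=0*4+0*2+0=0

24,0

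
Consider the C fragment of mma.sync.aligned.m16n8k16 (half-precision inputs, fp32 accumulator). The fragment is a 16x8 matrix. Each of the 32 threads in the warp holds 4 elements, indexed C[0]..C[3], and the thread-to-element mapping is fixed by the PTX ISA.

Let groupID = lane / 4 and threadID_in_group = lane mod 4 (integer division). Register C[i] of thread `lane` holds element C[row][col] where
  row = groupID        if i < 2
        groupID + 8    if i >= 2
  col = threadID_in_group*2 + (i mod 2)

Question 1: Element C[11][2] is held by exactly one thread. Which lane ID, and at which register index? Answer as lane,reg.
13,2

r=11→G=3,rhi=1  c=2→T=1,p=0
L=3*4+1=13  i=1*2+0=2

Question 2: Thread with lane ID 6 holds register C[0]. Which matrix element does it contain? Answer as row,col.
lane 6→6/4=1, 6 mod 4=2
i=0  r:1+0→1  c:2·2+0→4

1,4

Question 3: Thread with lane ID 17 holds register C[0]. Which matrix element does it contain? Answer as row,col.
4,2

17: G=4,T=1
[0] (4+0,1*2+0) = (4,2)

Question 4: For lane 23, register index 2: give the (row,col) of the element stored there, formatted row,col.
13,6

L=23=>grp=23>>2=5, tig=23&3=3
[2]=>row 5+8=13  col 3·2+0=6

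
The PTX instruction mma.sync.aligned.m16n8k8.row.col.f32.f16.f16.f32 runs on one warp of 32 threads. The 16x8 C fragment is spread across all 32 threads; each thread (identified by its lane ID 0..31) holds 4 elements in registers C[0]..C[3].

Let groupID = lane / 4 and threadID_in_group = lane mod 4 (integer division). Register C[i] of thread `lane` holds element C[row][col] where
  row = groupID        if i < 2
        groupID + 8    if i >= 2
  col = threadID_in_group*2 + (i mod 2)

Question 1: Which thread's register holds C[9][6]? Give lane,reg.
7,2

r=9->g=1,rb=1  c=6->t=3,b0=0
L=1*4+3=7  i=1*2+0=2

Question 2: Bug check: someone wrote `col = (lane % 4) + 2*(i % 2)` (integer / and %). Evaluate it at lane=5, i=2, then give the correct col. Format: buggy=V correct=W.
`(lane % 4) + 2*(i % 2)`[5,2]→1
lane 5→5/4=1, 5 mod 4=1
i=2  r:1+8→9  c:2·1+0→2
col: 1 vs 2

buggy=1 correct=2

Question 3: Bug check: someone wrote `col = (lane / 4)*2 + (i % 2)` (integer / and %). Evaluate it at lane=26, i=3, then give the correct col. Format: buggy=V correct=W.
buggy=13 correct=5

`(lane / 4)*2 + (i % 2)`[26,3]->13
lane 26: gid=6 (26/4), tid=2 (26%4)
i=3: r=6+8=14, c=2*2+1=5
col: 13 vs 5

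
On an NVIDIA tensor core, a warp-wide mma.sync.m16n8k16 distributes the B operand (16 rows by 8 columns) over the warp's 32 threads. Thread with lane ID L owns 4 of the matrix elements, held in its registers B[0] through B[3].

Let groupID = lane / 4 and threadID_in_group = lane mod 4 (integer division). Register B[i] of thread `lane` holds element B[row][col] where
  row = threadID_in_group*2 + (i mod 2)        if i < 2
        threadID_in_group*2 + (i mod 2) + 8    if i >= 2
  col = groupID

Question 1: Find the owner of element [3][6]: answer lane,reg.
c=6→G=6  r=3→rhi=0,T=1,p=1
L=6*4+1=25  i=0*2+1=1

25,1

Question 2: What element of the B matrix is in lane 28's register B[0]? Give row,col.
L=28→G=28>>2=7, T=28&3=0
[0]→row 0·2+0+0=0  col G=7

0,7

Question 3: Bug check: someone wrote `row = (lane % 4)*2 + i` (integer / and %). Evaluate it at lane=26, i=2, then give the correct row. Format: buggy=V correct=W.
buggy=6 correct=12

`(lane % 4)*2 + i`[26,2]⇒6
lane 26⇒26/4=6, 26 mod 4=2
i=2  r:2·2+0+8⇒12  c:6
row: 6 vs 12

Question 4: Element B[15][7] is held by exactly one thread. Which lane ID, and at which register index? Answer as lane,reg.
31,3

c=7→G=7  r=15→rhi=1,T=3,p=1
L=7*4+3=31  i=1*2+1=3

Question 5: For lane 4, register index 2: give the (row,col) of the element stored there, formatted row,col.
8,1

4: gid=1,tid=0
[2] (0*2+0+8,1) = (8,1)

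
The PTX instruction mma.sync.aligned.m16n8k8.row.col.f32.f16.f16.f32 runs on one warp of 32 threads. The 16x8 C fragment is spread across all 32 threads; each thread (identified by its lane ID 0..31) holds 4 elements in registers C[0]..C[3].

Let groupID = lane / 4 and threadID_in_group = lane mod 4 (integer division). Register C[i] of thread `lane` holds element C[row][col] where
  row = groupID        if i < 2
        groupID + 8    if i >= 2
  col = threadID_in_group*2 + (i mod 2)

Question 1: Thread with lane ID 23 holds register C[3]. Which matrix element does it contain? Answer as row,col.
L=23→G=23>>2=5, T=23&3=3
[3]→row 5+8=13  col 3·2+1=7

13,7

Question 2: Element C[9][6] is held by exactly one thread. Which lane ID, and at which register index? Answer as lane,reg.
7,2

r=9->g=1,rb=1  c=6->t=3,b0=0
L=1*4+3=7  i=1*2+0=2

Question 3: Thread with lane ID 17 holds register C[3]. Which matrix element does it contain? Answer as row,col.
L=17->gid=17>>2=4, tid=17&3=1
[3]->row 4+8=12  col 1·2+1=3

12,3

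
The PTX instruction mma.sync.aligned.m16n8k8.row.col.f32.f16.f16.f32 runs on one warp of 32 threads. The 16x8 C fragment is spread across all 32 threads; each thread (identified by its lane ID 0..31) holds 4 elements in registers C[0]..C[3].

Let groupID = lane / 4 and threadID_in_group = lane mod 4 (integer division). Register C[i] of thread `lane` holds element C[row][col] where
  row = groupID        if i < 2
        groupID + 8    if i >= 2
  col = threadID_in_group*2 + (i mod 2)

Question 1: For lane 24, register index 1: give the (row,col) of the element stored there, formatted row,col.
6,1

24: gr=6,th=0
[1] (6+0,0*2+1) = (6,1)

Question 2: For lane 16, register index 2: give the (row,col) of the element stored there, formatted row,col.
lane 16⇒16/4=4, 16 mod 4=0
i=2  r:4+8⇒12  c:2·0+0⇒0

12,0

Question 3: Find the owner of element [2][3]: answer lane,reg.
9,1

r: 2->gid=2,r8=0  c: 3->tid=1,i&1=1
L=2*4+1=9  i=0*2+1=1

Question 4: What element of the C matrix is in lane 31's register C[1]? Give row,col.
L=31->gid=31>>2=7, tid=31&3=3
[1]->row 7+0=7  col 3·2+1=7

7,7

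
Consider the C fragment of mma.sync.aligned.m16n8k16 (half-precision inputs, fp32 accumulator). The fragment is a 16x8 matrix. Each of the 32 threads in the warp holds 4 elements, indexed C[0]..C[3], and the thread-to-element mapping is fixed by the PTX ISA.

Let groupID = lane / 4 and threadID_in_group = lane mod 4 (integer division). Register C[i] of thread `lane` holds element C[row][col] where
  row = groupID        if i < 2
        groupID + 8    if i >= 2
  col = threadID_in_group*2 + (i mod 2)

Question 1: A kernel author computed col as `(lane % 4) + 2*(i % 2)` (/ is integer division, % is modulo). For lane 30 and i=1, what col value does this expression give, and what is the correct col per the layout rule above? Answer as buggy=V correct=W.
`(lane % 4) + 2*(i % 2)`[30,1]->4
lane 30: gid=7 (30/4), tid=2 (30%4)
i=1: r=7+0=7, c=2*2+1=5
col: 4 vs 5

buggy=4 correct=5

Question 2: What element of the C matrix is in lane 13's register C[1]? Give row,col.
lane 13->13/4=3, 13 mod 4=1
i=1  r:3+0->3  c:2·1+1->3

3,3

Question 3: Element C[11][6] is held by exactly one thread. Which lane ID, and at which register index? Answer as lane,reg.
r=11⇒gr=3,Rb=1  c=6⇒th=3,odd=0
L=3*4+3=15  i=1*2+0=2

15,2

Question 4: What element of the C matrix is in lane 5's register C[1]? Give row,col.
1,3

lane 5: gr=1 (5/4), th=1 (5%4)
i=1: r=1+0=1, c=1*2+1=3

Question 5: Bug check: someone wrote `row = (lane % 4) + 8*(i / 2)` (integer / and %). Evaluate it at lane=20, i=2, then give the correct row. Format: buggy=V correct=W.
`(lane % 4) + 8*(i / 2)`[20,2]=>8
lane 20: grp=5 (20/4), tig=0 (20%4)
i=2: r=5+8=13, c=0*2+0=0
row: 8 vs 13

buggy=8 correct=13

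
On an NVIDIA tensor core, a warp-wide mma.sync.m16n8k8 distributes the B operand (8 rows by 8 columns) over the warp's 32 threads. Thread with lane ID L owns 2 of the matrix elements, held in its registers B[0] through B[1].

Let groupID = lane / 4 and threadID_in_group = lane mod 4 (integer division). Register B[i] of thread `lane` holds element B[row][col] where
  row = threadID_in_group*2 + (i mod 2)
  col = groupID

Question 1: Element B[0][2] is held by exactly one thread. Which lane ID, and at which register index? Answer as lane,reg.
c: 2->gid=2  r: 0->tid=0,i&1=0
L=2*4+0=8  i=0=0

8,0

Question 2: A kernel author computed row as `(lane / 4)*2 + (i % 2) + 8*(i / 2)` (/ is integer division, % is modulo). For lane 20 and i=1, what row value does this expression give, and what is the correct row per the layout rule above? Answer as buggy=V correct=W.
`(lane / 4)*2 + (i % 2) + 8*(i / 2)`[20,1]->11
L=20->gid=20>>2=5, tid=20&3=0
[1]->row 0·2+1=1  col gid=5
row: 11 vs 1

buggy=11 correct=1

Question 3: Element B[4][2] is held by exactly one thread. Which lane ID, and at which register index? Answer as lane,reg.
10,0

c=2⇒gr=2  r=4⇒th=2,odd=0
L=2*4+2=10  i=0=0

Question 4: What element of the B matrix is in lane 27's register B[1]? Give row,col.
lane 27: g=6 (27/4), t=3 (27%4)
i=1: r=3*2+1=7, c=g=6

7,6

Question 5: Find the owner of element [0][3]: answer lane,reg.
c=3⇒gr=3  r=0⇒th=0,odd=0
L=3*4+0=12  i=0=0

12,0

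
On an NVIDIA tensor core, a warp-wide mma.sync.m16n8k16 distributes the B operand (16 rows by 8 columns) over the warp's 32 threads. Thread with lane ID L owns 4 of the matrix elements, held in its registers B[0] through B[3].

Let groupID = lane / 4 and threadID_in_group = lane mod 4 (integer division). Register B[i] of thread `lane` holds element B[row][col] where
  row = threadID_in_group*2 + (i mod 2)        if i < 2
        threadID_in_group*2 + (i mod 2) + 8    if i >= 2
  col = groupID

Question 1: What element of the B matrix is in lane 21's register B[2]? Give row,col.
lane 21->21/4=5, 21 mod 4=1
i=2  r:2·1+0+8->10  c:5

10,5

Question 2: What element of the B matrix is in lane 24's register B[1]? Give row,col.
24: gid=6,tid=0
[1] (0*2+1+0,6) = (1,6)

1,6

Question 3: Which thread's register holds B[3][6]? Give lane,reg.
c:6=>grp=6  r:3=>rB=0,tig=1,lo=1
L=6*4+1=25  i=0*2+1=1

25,1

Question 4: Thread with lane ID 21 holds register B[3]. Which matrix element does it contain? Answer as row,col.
lane 21: G=5 (21/4), T=1 (21%4)
i=3: r=1*2+1+8=11, c=G=5

11,5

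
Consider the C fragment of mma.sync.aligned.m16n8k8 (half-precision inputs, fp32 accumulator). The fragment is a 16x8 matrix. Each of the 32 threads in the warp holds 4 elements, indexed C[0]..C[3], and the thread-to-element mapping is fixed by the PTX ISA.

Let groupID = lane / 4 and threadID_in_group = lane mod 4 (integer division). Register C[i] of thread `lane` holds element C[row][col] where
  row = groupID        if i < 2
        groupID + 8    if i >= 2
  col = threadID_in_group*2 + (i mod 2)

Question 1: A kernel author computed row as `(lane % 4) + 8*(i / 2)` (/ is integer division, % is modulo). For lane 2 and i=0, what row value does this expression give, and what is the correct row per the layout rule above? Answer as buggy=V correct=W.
buggy=2 correct=0

`(lane % 4) + 8*(i / 2)`[2,0]->2
lane 2: g=0 (2/4), t=2 (2%4)
i=0: r=0+0=0, c=2*2+0=4
row: 2 vs 0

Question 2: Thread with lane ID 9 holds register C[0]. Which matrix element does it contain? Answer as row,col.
lane 9->9/4=2, 9 mod 4=1
i=0  r:2+0->2  c:2·1+0->2

2,2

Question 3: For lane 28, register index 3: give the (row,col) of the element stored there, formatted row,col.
15,1

28: gid=7,tid=0
[3] (7+8,0*2+1) = (15,1)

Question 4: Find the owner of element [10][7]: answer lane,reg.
11,3

r: 10->gid=2,r8=1  c: 7->tid=3,i&1=1
L=2*4+3=11  i=1*2+1=3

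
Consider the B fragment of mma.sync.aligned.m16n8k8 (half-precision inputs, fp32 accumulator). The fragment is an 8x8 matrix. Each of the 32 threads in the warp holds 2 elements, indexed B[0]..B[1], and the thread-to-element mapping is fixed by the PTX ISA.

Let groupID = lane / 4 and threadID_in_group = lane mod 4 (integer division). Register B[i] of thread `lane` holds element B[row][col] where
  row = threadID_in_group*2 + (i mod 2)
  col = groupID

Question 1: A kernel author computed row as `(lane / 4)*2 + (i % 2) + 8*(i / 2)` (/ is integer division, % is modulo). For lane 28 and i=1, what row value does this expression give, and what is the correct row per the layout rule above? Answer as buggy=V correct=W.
`(lane / 4)*2 + (i % 2) + 8*(i / 2)`[28,1]->15
lane 28: gid=7 (28/4), tid=0 (28%4)
i=1: r=0*2+1=1, c=gid=7
row: 15 vs 1

buggy=15 correct=1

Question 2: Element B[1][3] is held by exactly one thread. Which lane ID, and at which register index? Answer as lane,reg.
c:3=>grp=3  r:1=>tig=0,lo=1
L=3*4+0=12  i=1=1

12,1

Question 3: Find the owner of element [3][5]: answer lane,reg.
21,1

c=5->g=5  r=3->t=1,b0=1
L=5*4+1=21  i=1=1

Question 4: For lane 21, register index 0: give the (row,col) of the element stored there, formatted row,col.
L=21->g=21>>2=5, t=21&3=1
[0]->row 1·2+0=2  col g=5

2,5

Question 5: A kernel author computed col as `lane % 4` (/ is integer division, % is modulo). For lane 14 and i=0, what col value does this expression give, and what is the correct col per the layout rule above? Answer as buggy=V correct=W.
buggy=2 correct=3

`lane % 4`[14,0]→2
lane 14: G=3 (14/4), T=2 (14%4)
i=0: r=2*2+0=4, c=G=3
col: 2 vs 3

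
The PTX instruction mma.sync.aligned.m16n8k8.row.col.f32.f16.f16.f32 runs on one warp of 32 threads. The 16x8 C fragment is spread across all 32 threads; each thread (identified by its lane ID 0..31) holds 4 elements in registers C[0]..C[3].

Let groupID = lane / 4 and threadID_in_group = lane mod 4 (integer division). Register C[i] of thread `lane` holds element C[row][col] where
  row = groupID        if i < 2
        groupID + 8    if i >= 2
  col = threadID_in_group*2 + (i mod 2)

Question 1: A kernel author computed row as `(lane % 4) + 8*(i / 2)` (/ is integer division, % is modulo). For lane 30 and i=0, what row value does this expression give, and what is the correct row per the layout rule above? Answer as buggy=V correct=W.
buggy=2 correct=7

`(lane % 4) + 8*(i / 2)`[30,0]⇒2
lane 30⇒30/4=7, 30 mod 4=2
i=0  r:7+0⇒7  c:2·2+0⇒4
row: 2 vs 7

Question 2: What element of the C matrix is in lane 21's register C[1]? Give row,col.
21: G=5,T=1
[1] (5+0,1*2+1) = (5,3)

5,3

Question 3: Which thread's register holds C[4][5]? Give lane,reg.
r:4=>grp=4,rB=0  c:5=>tig=2,lo=1
L=4*4+2=18  i=0*2+1=1

18,1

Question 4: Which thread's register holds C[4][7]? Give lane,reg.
19,1

r=4⇒gr=4,Rb=0  c=7⇒th=3,odd=1
L=4*4+3=19  i=0*2+1=1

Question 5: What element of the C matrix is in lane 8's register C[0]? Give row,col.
2,0

L=8->gid=8>>2=2, tid=8&3=0
[0]->row 2+0=2  col 0·2+0=0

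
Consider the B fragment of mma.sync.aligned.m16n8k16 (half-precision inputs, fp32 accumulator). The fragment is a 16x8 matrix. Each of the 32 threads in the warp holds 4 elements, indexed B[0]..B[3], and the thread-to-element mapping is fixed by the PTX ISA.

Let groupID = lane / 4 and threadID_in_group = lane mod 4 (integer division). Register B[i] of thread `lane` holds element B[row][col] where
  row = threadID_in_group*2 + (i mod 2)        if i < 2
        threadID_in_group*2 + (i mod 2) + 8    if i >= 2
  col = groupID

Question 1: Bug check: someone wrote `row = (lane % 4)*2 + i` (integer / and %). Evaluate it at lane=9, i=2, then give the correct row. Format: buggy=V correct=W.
buggy=4 correct=10

`(lane % 4)*2 + i`[9,2]=>4
lane 9=>9/4=2, 9 mod 4=1
i=2  r:2·1+0+8=>10  c:2
row: 4 vs 10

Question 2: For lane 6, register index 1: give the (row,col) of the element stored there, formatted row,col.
5,1

6: G=1,T=2
[1] (2*2+1+0,1) = (5,1)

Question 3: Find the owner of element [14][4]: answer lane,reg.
c=4→G=4  r=14→rhi=1,T=3,p=0
L=4*4+3=19  i=1*2+0=2

19,2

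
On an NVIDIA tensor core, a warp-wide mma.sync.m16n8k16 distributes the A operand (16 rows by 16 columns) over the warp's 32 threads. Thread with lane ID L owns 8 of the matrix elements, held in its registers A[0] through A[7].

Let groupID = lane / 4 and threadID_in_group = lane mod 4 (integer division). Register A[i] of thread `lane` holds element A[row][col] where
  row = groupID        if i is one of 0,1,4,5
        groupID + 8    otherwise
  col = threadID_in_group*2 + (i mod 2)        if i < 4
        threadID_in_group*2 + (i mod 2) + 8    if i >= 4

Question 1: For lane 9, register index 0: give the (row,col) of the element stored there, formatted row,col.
lane 9: gr=2 (9/4), th=1 (9%4)
i=0: r=2+0=2, c=1*2+0+0=2

2,2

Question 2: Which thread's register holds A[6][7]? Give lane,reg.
27,1

r: 6->gid=6,r8=0  c: 7->c8=0,tid=3,i&1=1
L=6*4+3=27  i=0*4+0*2+1=1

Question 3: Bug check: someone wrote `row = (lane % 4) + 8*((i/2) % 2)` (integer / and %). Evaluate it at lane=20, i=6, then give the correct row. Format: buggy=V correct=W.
`(lane % 4) + 8*((i/2) % 2)`[20,6]=>8
20: grp=5,tig=0
[6] (5+8,0*2+0+8) = (13,8)
row: 8 vs 13

buggy=8 correct=13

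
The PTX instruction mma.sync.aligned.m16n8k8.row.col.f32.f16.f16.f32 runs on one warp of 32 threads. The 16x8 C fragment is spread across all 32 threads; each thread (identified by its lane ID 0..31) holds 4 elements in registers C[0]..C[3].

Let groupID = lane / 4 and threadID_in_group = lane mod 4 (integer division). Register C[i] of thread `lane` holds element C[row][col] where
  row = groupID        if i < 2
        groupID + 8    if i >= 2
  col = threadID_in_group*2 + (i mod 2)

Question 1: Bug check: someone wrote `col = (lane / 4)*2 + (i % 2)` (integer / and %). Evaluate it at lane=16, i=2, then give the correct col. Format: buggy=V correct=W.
buggy=8 correct=0

`(lane / 4)*2 + (i % 2)`[16,2]=>8
L=16=>grp=16>>2=4, tig=16&3=0
[2]=>row 4+8=12  col 0·2+0=0
col: 8 vs 0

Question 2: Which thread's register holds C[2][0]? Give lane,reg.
8,0

r:2=>grp=2,rB=0  c:0=>tig=0,lo=0
L=2*4+0=8  i=0*2+0=0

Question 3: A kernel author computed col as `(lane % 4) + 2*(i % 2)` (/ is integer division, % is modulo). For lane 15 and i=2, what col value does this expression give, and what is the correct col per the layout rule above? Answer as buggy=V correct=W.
buggy=3 correct=6

`(lane % 4) + 2*(i % 2)`[15,2]->3
L=15->gid=15>>2=3, tid=15&3=3
[2]->row 3+8=11  col 3·2+0=6
col: 3 vs 6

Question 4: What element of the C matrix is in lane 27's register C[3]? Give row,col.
27: gr=6,th=3
[3] (6+8,3*2+1) = (14,7)

14,7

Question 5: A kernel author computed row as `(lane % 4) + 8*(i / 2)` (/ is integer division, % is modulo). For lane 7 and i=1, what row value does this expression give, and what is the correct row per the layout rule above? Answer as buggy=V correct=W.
`(lane % 4) + 8*(i / 2)`[7,1]->3
lane 7->7/4=1, 7 mod 4=3
i=1  r:1+0->1  c:2·3+1->7
row: 3 vs 1

buggy=3 correct=1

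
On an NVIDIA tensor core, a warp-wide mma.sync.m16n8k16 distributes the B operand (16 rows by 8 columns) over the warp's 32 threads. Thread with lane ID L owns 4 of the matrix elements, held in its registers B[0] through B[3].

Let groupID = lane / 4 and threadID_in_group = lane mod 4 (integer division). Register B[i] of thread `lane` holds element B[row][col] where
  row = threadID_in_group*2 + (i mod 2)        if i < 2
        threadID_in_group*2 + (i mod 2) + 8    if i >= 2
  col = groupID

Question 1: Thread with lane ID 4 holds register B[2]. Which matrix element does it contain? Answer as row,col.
8,1

lane 4: gid=1 (4/4), tid=0 (4%4)
i=2: r=0*2+0+8=8, c=gid=1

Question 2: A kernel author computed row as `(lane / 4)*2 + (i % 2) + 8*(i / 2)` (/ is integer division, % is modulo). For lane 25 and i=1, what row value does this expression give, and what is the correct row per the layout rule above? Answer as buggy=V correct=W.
`(lane / 4)*2 + (i % 2) + 8*(i / 2)`[25,1]→13
lane 25: G=6 (25/4), T=1 (25%4)
i=1: r=1*2+1+0=3, c=G=6
row: 13 vs 3

buggy=13 correct=3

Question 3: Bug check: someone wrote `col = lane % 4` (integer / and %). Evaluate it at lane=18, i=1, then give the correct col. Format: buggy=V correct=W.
`lane % 4`[18,1]->2
lane 18: g=4 (18/4), t=2 (18%4)
i=1: r=2*2+1+0=5, c=g=4
col: 2 vs 4

buggy=2 correct=4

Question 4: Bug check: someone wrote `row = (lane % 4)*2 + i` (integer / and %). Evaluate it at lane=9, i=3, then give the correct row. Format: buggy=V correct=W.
`(lane % 4)*2 + i`[9,3]->5
lane 9: g=2 (9/4), t=1 (9%4)
i=3: r=1*2+1+8=11, c=g=2
row: 5 vs 11

buggy=5 correct=11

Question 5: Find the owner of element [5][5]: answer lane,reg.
22,1

c: 5->gid=5  r: 5->r8=0,tid=2,i&1=1
L=5*4+2=22  i=0*2+1=1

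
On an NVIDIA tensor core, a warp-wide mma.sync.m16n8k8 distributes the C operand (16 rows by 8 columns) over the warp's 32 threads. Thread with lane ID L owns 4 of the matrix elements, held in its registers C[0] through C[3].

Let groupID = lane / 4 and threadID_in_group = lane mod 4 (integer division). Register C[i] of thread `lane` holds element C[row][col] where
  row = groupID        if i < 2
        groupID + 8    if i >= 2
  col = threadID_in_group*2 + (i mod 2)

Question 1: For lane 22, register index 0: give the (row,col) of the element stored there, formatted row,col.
5,4

L=22⇒gr=22>>2=5, th=22&3=2
[0]⇒row 5+0=5  col 2·2+0=4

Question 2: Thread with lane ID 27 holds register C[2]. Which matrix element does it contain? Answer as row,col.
14,6

lane 27: gr=6 (27/4), th=3 (27%4)
i=2: r=6+8=14, c=3*2+0=6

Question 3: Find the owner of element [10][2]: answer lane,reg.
r: 10->gid=2,r8=1  c: 2->tid=1,i&1=0
L=2*4+1=9  i=1*2+0=2

9,2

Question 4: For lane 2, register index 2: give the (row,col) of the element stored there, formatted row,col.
8,4

lane 2: gid=0 (2/4), tid=2 (2%4)
i=2: r=0+8=8, c=2*2+0=4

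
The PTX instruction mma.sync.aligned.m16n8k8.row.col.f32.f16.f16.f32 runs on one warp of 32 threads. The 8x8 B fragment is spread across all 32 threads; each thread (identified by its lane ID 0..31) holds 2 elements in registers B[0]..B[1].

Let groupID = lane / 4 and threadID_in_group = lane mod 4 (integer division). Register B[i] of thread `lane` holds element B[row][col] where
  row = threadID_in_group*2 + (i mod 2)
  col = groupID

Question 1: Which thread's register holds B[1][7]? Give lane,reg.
28,1

c=7→G=7  r=1→T=0,p=1
L=7*4+0=28  i=1=1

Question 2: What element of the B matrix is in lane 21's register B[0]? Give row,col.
L=21⇒gr=21>>2=5, th=21&3=1
[0]⇒row 1·2+0=2  col gr=5

2,5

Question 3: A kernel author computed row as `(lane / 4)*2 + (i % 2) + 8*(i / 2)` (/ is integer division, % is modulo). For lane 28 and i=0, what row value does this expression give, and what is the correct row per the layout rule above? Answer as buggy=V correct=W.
buggy=14 correct=0

`(lane / 4)*2 + (i % 2) + 8*(i / 2)`[28,0]->14
L=28->gid=28>>2=7, tid=28&3=0
[0]->row 0·2+0=0  col gid=7
row: 14 vs 0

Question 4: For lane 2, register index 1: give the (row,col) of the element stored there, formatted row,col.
2: grp=0,tig=2
[1] (2*2+1,0) = (5,0)

5,0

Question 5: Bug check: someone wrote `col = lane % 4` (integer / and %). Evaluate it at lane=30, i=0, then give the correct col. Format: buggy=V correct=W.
buggy=2 correct=7

`lane % 4`[30,0]->2
lane 30->30/4=7, 30 mod 4=2
i=0  r:2·2+0->4  c:7
col: 2 vs 7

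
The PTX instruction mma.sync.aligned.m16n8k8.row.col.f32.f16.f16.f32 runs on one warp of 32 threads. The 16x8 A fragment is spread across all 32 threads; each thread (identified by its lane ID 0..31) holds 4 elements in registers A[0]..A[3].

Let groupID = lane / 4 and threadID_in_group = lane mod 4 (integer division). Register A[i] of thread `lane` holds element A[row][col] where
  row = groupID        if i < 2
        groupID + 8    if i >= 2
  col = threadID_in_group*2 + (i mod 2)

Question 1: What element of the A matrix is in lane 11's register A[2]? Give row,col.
10,6

lane 11: gid=2 (11/4), tid=3 (11%4)
i=2: r=2+8=10, c=3*2+0=6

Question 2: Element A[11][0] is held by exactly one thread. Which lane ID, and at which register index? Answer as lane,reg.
r=11->g=3,rb=1  c=0->t=0,b0=0
L=3*4+0=12  i=1*2+0=2

12,2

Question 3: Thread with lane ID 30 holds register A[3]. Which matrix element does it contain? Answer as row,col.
lane 30⇒30/4=7, 30 mod 4=2
i=3  r:7+8⇒15  c:2·2+1⇒5

15,5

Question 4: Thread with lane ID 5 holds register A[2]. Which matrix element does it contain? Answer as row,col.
lane 5: G=1 (5/4), T=1 (5%4)
i=2: r=1+8=9, c=1*2+0=2

9,2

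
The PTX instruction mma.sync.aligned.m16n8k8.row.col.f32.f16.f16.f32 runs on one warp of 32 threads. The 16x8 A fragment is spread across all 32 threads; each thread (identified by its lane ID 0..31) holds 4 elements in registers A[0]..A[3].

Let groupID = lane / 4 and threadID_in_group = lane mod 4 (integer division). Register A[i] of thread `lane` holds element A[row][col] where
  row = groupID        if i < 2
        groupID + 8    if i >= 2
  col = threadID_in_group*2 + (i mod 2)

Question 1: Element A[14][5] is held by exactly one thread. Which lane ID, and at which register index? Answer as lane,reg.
r=14→G=6,rhi=1  c=5→T=2,p=1
L=6*4+2=26  i=1*2+1=3

26,3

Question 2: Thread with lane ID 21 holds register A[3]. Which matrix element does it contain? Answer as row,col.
13,3

L=21->gid=21>>2=5, tid=21&3=1
[3]->row 5+8=13  col 1·2+1=3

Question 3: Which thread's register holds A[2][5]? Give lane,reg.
r=2→G=2,rhi=0  c=5→T=2,p=1
L=2*4+2=10  i=0*2+1=1

10,1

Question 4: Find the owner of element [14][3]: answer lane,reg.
25,3

r=14->g=6,rb=1  c=3->t=1,b0=1
L=6*4+1=25  i=1*2+1=3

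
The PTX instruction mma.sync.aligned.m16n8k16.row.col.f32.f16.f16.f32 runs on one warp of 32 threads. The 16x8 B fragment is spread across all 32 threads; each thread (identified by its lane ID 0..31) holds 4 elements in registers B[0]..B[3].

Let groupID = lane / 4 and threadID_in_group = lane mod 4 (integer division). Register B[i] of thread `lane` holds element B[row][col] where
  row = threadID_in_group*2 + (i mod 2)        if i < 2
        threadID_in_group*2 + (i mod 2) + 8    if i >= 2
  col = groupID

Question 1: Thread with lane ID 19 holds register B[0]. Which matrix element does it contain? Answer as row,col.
L=19->g=19>>2=4, t=19&3=3
[0]->row 3·2+0+0=6  col g=4

6,4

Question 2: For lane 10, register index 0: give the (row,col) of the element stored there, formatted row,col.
lane 10: gid=2 (10/4), tid=2 (10%4)
i=0: r=2*2+0+0=4, c=gid=2

4,2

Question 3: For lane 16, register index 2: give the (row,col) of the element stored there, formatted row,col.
8,4

lane 16: gid=4 (16/4), tid=0 (16%4)
i=2: r=0*2+0+8=8, c=gid=4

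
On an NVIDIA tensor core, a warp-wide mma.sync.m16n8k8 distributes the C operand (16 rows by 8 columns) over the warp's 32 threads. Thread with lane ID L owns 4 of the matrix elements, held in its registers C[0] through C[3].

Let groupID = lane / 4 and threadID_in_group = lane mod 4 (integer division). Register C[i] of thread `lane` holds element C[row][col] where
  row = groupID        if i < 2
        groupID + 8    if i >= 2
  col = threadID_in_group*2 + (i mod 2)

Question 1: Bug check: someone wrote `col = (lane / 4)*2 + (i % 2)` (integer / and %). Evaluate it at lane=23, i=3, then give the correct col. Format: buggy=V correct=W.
buggy=11 correct=7

`(lane / 4)*2 + (i % 2)`[23,3]->11
lane 23->23/4=5, 23 mod 4=3
i=3  r:5+8->13  c:2·3+1->7
col: 11 vs 7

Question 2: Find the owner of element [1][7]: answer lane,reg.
r=1→G=1,rhi=0  c=7→T=3,p=1
L=1*4+3=7  i=0*2+1=1

7,1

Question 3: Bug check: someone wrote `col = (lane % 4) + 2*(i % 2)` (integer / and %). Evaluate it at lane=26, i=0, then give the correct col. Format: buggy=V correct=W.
buggy=2 correct=4

`(lane % 4) + 2*(i % 2)`[26,0]->2
lane 26->26/4=6, 26 mod 4=2
i=0  r:6+0->6  c:2·2+0->4
col: 2 vs 4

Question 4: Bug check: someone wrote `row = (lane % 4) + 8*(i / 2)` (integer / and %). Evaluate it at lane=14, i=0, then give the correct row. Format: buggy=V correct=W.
buggy=2 correct=3

`(lane % 4) + 8*(i / 2)`[14,0]->2
L=14->g=14>>2=3, t=14&3=2
[0]->row 3+0=3  col 2·2+0=4
row: 2 vs 3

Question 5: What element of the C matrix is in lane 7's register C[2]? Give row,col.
9,6

lane 7: G=1 (7/4), T=3 (7%4)
i=2: r=1+8=9, c=3*2+0=6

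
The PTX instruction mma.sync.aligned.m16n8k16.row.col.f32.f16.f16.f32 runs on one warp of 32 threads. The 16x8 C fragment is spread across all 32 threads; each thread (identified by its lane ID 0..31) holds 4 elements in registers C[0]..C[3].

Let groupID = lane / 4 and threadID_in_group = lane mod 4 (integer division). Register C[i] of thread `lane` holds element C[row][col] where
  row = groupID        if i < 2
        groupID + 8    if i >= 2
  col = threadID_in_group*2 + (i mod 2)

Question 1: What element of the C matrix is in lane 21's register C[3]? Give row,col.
21: g=5,t=1
[3] (5+8,1*2+1) = (13,3)

13,3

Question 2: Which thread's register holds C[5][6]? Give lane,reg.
23,0

r=5⇒gr=5,Rb=0  c=6⇒th=3,odd=0
L=5*4+3=23  i=0*2+0=0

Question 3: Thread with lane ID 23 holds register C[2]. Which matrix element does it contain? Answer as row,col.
lane 23: grp=5 (23/4), tig=3 (23%4)
i=2: r=5+8=13, c=3*2+0=6

13,6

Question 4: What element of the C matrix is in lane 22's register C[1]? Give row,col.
5,5

L=22⇒gr=22>>2=5, th=22&3=2
[1]⇒row 5+0=5  col 2·2+1=5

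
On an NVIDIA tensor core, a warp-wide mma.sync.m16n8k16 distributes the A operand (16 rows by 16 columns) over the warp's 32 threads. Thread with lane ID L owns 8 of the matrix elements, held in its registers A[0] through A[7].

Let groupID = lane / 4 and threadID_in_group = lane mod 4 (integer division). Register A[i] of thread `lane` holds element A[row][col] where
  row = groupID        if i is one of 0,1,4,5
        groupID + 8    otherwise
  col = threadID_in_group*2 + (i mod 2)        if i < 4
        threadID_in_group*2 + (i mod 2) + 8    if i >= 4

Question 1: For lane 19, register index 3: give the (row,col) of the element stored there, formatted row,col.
12,7

lane 19⇒19/4=4, 19 mod 4=3
i=3  r:4+8⇒12  c:2·3+1+0⇒7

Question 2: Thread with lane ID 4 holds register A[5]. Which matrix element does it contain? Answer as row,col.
L=4->g=4>>2=1, t=4&3=0
[5]->row 1+0=1  col 0·2+1+8=9

1,9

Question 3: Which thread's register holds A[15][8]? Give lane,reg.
28,6

r=15->g=7,rb=1  c=8->cb=1,t=0,b0=0
L=7*4+0=28  i=1*4+1*2+0=6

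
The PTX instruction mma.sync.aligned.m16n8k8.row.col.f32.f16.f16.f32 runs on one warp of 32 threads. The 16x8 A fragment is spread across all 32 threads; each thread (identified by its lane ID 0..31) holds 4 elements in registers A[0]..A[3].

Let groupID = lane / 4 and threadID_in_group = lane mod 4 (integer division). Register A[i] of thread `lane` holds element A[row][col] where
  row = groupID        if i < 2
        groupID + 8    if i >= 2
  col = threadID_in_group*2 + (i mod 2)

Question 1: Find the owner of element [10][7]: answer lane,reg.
r=10→G=2,rhi=1  c=7→T=3,p=1
L=2*4+3=11  i=1*2+1=3

11,3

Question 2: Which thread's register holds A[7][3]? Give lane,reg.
r=7->g=7,rb=0  c=3->t=1,b0=1
L=7*4+1=29  i=0*2+1=1

29,1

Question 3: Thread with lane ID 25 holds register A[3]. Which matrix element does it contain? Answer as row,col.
L=25=>grp=25>>2=6, tig=25&3=1
[3]=>row 6+8=14  col 1·2+1=3

14,3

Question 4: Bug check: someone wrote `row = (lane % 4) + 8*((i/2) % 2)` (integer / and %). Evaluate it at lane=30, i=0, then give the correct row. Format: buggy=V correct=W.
`(lane % 4) + 8*((i/2) % 2)`[30,0]→2
lane 30: G=7 (30/4), T=2 (30%4)
i=0: r=7+0=7, c=2*2+0=4
row: 2 vs 7

buggy=2 correct=7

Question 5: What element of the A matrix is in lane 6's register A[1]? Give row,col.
lane 6⇒6/4=1, 6 mod 4=2
i=1  r:1+0⇒1  c:2·2+1⇒5

1,5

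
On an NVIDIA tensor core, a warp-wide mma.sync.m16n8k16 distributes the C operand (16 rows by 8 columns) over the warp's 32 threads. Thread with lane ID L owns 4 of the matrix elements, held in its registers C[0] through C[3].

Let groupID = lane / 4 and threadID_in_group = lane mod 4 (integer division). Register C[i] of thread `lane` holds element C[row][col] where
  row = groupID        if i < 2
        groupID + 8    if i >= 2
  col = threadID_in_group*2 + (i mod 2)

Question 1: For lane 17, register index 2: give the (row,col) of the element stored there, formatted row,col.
12,2

L=17=>grp=17>>2=4, tig=17&3=1
[2]=>row 4+8=12  col 1·2+0=2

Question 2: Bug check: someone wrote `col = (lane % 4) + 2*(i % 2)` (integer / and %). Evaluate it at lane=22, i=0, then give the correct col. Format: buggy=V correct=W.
buggy=2 correct=4

`(lane % 4) + 2*(i % 2)`[22,0]=>2
lane 22=>22/4=5, 22 mod 4=2
i=0  r:5+0=>5  c:2·2+0=>4
col: 2 vs 4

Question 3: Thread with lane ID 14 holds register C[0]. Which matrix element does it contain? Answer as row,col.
lane 14: grp=3 (14/4), tig=2 (14%4)
i=0: r=3+0=3, c=2*2+0=4

3,4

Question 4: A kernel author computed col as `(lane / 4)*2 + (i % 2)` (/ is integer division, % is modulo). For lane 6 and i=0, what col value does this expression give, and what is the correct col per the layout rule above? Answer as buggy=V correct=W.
`(lane / 4)*2 + (i % 2)`[6,0]=>2
L=6=>grp=6>>2=1, tig=6&3=2
[0]=>row 1+0=1  col 2·2+0=4
col: 2 vs 4

buggy=2 correct=4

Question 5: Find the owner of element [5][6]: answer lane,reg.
r=5→G=5,rhi=0  c=6→T=3,p=0
L=5*4+3=23  i=0*2+0=0

23,0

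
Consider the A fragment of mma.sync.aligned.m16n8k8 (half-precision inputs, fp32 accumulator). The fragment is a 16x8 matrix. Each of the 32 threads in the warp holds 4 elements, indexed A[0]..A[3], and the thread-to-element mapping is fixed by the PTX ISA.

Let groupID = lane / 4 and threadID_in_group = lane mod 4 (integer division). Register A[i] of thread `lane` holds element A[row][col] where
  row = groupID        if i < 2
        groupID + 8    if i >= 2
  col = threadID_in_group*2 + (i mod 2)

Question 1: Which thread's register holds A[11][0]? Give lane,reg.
r=11→G=3,rhi=1  c=0→T=0,p=0
L=3*4+0=12  i=1*2+0=2

12,2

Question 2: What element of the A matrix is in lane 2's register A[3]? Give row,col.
8,5

lane 2->2/4=0, 2 mod 4=2
i=3  r:0+8->8  c:2·2+1->5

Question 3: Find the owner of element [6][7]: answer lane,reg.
r=6⇒gr=6,Rb=0  c=7⇒th=3,odd=1
L=6*4+3=27  i=0*2+1=1

27,1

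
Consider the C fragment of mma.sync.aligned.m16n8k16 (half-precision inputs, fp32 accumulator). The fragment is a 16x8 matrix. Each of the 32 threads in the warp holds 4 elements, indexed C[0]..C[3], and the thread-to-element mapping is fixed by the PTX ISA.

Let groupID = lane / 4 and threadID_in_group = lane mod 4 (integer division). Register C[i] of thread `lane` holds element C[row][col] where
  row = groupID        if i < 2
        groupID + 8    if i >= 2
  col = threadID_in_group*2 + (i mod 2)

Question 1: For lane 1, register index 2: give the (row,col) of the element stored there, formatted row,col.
8,2

lane 1->1/4=0, 1 mod 4=1
i=2  r:0+8->8  c:2·1+0->2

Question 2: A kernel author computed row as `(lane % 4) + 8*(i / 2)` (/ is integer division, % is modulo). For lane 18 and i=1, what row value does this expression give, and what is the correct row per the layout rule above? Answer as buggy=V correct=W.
buggy=2 correct=4

`(lane % 4) + 8*(i / 2)`[18,1]=>2
18: grp=4,tig=2
[1] (4+0,2*2+1) = (4,5)
row: 2 vs 4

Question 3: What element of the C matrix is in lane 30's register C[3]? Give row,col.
15,5

lane 30: grp=7 (30/4), tig=2 (30%4)
i=3: r=7+8=15, c=2*2+1=5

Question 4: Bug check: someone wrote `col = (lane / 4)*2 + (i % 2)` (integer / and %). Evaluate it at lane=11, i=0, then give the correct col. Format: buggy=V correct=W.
`(lane / 4)*2 + (i % 2)`[11,0]=>4
11: grp=2,tig=3
[0] (2+0,3*2+0) = (2,6)
col: 4 vs 6

buggy=4 correct=6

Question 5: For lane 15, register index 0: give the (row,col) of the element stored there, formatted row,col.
3,6

lane 15->15/4=3, 15 mod 4=3
i=0  r:3+0->3  c:2·3+0->6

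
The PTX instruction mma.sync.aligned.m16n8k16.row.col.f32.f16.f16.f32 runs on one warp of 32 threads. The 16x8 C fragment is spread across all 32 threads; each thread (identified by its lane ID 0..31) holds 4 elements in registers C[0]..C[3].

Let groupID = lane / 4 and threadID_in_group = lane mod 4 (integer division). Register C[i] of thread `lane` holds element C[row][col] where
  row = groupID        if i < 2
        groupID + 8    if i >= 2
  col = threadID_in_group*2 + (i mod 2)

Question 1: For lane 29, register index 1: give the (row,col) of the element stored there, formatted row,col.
L=29⇒gr=29>>2=7, th=29&3=1
[1]⇒row 7+0=7  col 1·2+1=3

7,3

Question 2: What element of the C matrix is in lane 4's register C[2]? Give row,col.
L=4→G=4>>2=1, T=4&3=0
[2]→row 1+8=9  col 0·2+0=0

9,0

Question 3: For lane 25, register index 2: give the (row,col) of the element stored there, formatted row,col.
25: G=6,T=1
[2] (6+8,1*2+0) = (14,2)

14,2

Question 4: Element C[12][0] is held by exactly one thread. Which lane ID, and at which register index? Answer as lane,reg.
16,2

r=12→G=4,rhi=1  c=0→T=0,p=0
L=4*4+0=16  i=1*2+0=2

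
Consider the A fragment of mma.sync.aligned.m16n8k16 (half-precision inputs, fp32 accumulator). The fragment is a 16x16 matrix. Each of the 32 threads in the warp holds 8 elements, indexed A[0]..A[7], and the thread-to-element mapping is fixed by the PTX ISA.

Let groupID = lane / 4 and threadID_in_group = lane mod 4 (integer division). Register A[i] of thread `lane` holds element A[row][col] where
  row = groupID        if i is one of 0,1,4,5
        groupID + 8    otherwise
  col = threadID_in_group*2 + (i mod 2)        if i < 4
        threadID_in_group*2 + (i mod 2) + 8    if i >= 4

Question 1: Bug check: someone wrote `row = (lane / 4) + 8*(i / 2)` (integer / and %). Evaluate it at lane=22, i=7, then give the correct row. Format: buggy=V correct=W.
buggy=29 correct=13

`(lane / 4) + 8*(i / 2)`[22,7]->29
22: g=5,t=2
[7] (5+8,2*2+1+8) = (13,13)
row: 29 vs 13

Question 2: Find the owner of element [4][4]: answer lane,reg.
r: 4->gid=4,r8=0  c: 4->c8=0,tid=2,i&1=0
L=4*4+2=18  i=0*4+0*2+0=0

18,0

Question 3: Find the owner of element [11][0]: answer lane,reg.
r=11⇒gr=3,Rb=1  c=0⇒Cb=0,th=0,odd=0
L=3*4+0=12  i=0*4+1*2+0=2

12,2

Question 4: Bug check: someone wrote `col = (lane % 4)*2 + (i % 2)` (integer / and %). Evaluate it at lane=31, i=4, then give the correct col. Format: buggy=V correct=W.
buggy=6 correct=14

`(lane % 4)*2 + (i % 2)`[31,4]→6
lane 31→31/4=7, 31 mod 4=3
i=4  r:7+0→7  c:2·3+0+8→14
col: 6 vs 14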